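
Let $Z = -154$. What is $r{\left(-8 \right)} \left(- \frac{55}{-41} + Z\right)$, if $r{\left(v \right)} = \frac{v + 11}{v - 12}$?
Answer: $\frac{18777}{820} \approx 22.899$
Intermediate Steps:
$r{\left(v \right)} = \frac{11 + v}{-12 + v}$
$r{\left(-8 \right)} \left(- \frac{55}{-41} + Z\right) = \frac{11 - 8}{-12 - 8} \left(- \frac{55}{-41} - 154\right) = \frac{1}{-20} \cdot 3 \left(\left(-55\right) \left(- \frac{1}{41}\right) - 154\right) = \left(- \frac{1}{20}\right) 3 \left(\frac{55}{41} - 154\right) = \left(- \frac{3}{20}\right) \left(- \frac{6259}{41}\right) = \frac{18777}{820}$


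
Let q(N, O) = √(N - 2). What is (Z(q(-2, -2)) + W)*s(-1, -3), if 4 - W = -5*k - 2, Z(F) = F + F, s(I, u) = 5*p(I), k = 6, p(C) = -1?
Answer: -180 - 20*I ≈ -180.0 - 20.0*I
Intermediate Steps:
q(N, O) = √(-2 + N)
s(I, u) = -5 (s(I, u) = 5*(-1) = -5)
Z(F) = 2*F
W = 36 (W = 4 - (-5*6 - 2) = 4 - (-30 - 2) = 4 - 1*(-32) = 4 + 32 = 36)
(Z(q(-2, -2)) + W)*s(-1, -3) = (2*√(-2 - 2) + 36)*(-5) = (2*√(-4) + 36)*(-5) = (2*(2*I) + 36)*(-5) = (4*I + 36)*(-5) = (36 + 4*I)*(-5) = -180 - 20*I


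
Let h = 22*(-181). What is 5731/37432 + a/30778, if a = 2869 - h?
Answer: 216417675/576041048 ≈ 0.37570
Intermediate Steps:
h = -3982
a = 6851 (a = 2869 - 1*(-3982) = 2869 + 3982 = 6851)
5731/37432 + a/30778 = 5731/37432 + 6851/30778 = 216417675/576041048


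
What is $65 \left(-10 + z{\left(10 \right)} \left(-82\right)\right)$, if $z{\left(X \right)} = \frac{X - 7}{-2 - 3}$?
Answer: $2548$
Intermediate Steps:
$z{\left(X \right)} = \frac{7}{5} - \frac{X}{5}$ ($z{\left(X \right)} = \frac{-7 + X}{-5} = - \frac{-7 + X}{5} = \frac{7}{5} - \frac{X}{5}$)
$65 \left(-10 + z{\left(10 \right)} \left(-82\right)\right) = 65 \left(-10 + \left(\frac{7}{5} - 2\right) \left(-82\right)\right) = 65 \left(-10 - - \frac{246}{5}\right) = 65 \left(-10 + \frac{246}{5}\right) = 65 \cdot \frac{196}{5} = 2548$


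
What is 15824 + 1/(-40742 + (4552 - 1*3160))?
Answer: 622674399/39350 ≈ 15824.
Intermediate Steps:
15824 + 1/(-40742 + (4552 - 1*3160)) = 15824 + 1/(-40742 + (4552 - 3160)) = 15824 + 1/(-40742 + 1392) = 15824 + 1/(-39350) = 15824 - 1/39350 = 622674399/39350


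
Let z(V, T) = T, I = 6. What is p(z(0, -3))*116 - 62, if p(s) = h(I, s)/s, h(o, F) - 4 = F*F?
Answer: -1694/3 ≈ -564.67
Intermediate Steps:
h(o, F) = 4 + F**2 (h(o, F) = 4 + F*F = 4 + F**2)
p(s) = (4 + s**2)/s
p(z(0, -3))*116 - 62 = (-3 + 4/(-3))*116 - 62 = (-3 + 4*(-1/3))*116 - 62 = (-3 - 4/3)*116 - 62 = -13/3*116 - 62 = -1508/3 - 62 = -1694/3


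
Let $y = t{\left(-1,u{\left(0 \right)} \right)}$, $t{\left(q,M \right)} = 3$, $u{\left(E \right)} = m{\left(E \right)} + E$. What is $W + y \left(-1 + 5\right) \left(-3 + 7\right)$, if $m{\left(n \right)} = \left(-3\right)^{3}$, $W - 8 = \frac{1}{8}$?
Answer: $\frac{449}{8} \approx 56.125$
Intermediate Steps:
$W = \frac{65}{8}$ ($W = 8 + \frac{1}{8} = \frac{65}{8} \approx 8.125$)
$m{\left(n \right)} = -27$
$u{\left(E \right)} = -27 + E$
$y = 3$
$W + y \left(-1 + 5\right) \left(-3 + 7\right) = \frac{65}{8} + 3 \left(-1 + 5\right) \left(-3 + 7\right) = \frac{65}{8} + 3 \cdot 4 \cdot 4 = \frac{65}{8} + 3 \cdot 16 = \frac{65}{8} + 48 = \frac{449}{8}$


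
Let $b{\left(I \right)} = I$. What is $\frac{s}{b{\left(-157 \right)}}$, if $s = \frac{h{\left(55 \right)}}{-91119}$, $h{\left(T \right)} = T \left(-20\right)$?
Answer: $- \frac{1100}{14305683} \approx -7.6893 \cdot 10^{-5}$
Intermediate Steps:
$h{\left(T \right)} = - 20 T$
$s = \frac{1100}{91119}$ ($s = \frac{\left(-20\right) 55}{-91119} = \left(-1100\right) \left(- \frac{1}{91119}\right) = \frac{1100}{91119} \approx 0.012072$)
$\frac{s}{b{\left(-157 \right)}} = \frac{1100}{91119 \left(-157\right)} = \frac{1100}{91119} \left(- \frac{1}{157}\right) = - \frac{1100}{14305683}$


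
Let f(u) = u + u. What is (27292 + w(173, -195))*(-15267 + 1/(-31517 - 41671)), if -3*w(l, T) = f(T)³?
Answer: -5531019492517381/18297 ≈ -3.0229e+11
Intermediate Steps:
f(u) = 2*u
w(l, T) = -8*T³/3
(27292 + w(173, -195))*(-15267 + 1/(-31517 - 41671)) = (27292 - 8/3*(-195)³)*(-15267 + 1/(-31517 - 41671)) = (27292 - 8/3*(-7414875))*(-15267 + 1/(-73188)) = (27292 + 19773000)*(-15267 - 1/73188) = 19800292*(-1117361197/73188) = -5531019492517381/18297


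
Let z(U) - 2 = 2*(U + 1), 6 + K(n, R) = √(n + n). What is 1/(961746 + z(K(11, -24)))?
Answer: 480869/462469990278 - √22/462469990278 ≈ 1.0398e-6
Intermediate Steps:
K(n, R) = -6 + √2*√n (K(n, R) = -6 + √(n + n) = -6 + √(2*n) = -6 + √2*√n)
z(U) = 4 + 2*U (z(U) = 2 + 2*(U + 1) = 2 + 2*(1 + U) = 2 + (2 + 2*U) = 4 + 2*U)
1/(961746 + z(K(11, -24))) = 1/(961746 + (4 + 2*(-6 + √2*√11))) = 1/(961746 + (4 + 2*(-6 + √22))) = 1/(961746 + (4 + (-12 + 2*√22))) = 1/(961746 + (-8 + 2*√22)) = 1/(961738 + 2*√22)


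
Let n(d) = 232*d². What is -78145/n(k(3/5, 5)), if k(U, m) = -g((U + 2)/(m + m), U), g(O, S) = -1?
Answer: -78145/232 ≈ -336.83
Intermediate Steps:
k(U, m) = 1 (k(U, m) = -1*(-1) = 1)
-78145/n(k(3/5, 5)) = -78145/(232*1²) = -78145/(232*1) = -78145/232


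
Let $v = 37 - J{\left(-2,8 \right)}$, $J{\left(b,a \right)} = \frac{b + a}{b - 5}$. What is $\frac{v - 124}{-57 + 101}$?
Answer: $- \frac{603}{308} \approx -1.9578$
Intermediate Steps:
$J{\left(b,a \right)} = \frac{a + b}{-5 + b}$
$v = \frac{265}{7}$ ($v = 37 - \frac{8 - 2}{-5 - 2} = 37 - \frac{1}{-7} \cdot 6 = 37 - \left(- \frac{1}{7}\right) 6 = 37 - - \frac{6}{7} = 37 + \frac{6}{7} = \frac{265}{7} \approx 37.857$)
$\frac{v - 124}{-57 + 101} = \frac{\frac{265}{7} - 124}{-57 + 101} = - \frac{603}{7 \cdot 44} = \left(- \frac{603}{7}\right) \frac{1}{44} = - \frac{603}{308}$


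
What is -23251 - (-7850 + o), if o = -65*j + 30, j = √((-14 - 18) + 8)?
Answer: -15431 + 130*I*√6 ≈ -15431.0 + 318.43*I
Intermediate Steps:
j = 2*I*√6 (j = √(-32 + 8) = √(-24) = 2*I*√6 ≈ 4.899*I)
o = 30 - 130*I*√6 (o = -130*I*√6 + 30 = 30 - 130*I*√6 ≈ 30.0 - 318.43*I)
-23251 - (-7850 + o) = -23251 - (-7850 + (30 - 130*I*√6)) = -23251 - (-7820 - 130*I*√6) = -23251 + (7820 + 130*I*√6) = -15431 + 130*I*√6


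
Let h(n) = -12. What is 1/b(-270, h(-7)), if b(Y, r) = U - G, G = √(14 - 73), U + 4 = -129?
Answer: I/(√59 - 133*I) ≈ -0.0074938 + 0.00043279*I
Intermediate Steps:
U = -133 (U = -4 - 129 = -133)
G = I*√59 (G = √(-59) = I*√59 ≈ 7.6811*I)
b(Y, r) = -133 - I*√59
1/b(-270, h(-7)) = 1/(-133 - I*√59)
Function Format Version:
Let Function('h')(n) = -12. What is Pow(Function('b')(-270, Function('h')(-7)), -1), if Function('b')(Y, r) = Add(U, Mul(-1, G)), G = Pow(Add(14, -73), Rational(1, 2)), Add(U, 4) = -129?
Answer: Mul(I, Pow(Add(Pow(59, Rational(1, 2)), Mul(-133, I)), -1)) ≈ Add(-0.0074938, Mul(0.00043279, I))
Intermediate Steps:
U = -133 (U = Add(-4, -129) = -133)
G = Mul(I, Pow(59, Rational(1, 2))) (G = Pow(-59, Rational(1, 2)) = Mul(I, Pow(59, Rational(1, 2))) ≈ Mul(7.6811, I))
Function('b')(Y, r) = Add(-133, Mul(-1, I, Pow(59, Rational(1, 2)))) (Function('b')(Y, r) = Add(-133, Mul(-1, Mul(I, Pow(59, Rational(1, 2))))) = Add(-133, Mul(-1, I, Pow(59, Rational(1, 2)))))
Pow(Function('b')(-270, Function('h')(-7)), -1) = Pow(Add(-133, Mul(-1, I, Pow(59, Rational(1, 2)))), -1)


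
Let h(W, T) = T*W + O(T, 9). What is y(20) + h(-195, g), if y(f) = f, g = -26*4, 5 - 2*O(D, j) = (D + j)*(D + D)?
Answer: 20845/2 ≈ 10423.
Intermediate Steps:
O(D, j) = 5/2 - D*(D + j) (O(D, j) = 5/2 - (D + j)*(D + D)/2 = 5/2 - (D + j)*2*D/2 = 5/2 - D*(D + j))
g = -104
h(W, T) = 5/2 - T**2 - 9*T + T*W (h(W, T) = T*W + (5/2 - T**2 - 1*T*9) = T*W + (5/2 - T**2 - 9*T) = 5/2 - T**2 - 9*T + T*W)
y(20) + h(-195, g) = 20 + (5/2 - 1*(-104)**2 - 9*(-104) - 104*(-195)) = 20 + (5/2 - 1*10816 + 936 + 20280) = 20 + (5/2 - 10816 + 936 + 20280) = 20 + 20805/2 = 20845/2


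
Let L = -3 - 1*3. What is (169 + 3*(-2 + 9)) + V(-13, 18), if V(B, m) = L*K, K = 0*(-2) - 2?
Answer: 202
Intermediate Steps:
L = -6 (L = -3 - 3 = -6)
K = -2 (K = 0 - 2 = -2)
V(B, m) = 12 (V(B, m) = -6*(-2) = 12)
(169 + 3*(-2 + 9)) + V(-13, 18) = (169 + 3*(-2 + 9)) + 12 = (169 + 3*7) + 12 = (169 + 21) + 12 = 190 + 12 = 202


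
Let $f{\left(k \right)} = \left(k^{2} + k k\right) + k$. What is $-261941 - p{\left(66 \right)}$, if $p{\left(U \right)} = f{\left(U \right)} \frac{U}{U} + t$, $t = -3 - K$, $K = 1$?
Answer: $-270715$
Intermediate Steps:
$f{\left(k \right)} = k + 2 k^{2}$ ($f{\left(k \right)} = \left(k^{2} + k^{2}\right) + k = 2 k^{2} + k = k + 2 k^{2}$)
$t = -4$ ($t = -3 - 1 = -4$)
$p{\left(U \right)} = -4 + U \left(1 + 2 U\right)$ ($p{\left(U \right)} = U \left(1 + 2 U\right) \frac{U}{U} - 4 = U \left(1 + 2 U\right) 1 - 4 = U \left(1 + 2 U\right) - 4 = -4 + U \left(1 + 2 U\right)$)
$-261941 - p{\left(66 \right)} = -261941 - \left(-4 + 66 \left(1 + 2 \cdot 66\right)\right) = -261941 - \left(-4 + 66 \left(1 + 132\right)\right) = -261941 - \left(-4 + 66 \cdot 133\right) = -261941 - \left(-4 + 8778\right) = -261941 - 8774 = -270715$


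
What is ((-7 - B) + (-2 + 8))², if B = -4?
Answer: 9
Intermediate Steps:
((-7 - B) + (-2 + 8))² = ((-7 - 1*(-4)) + (-2 + 8))² = ((-7 + 4) + 6)² = (-3 + 6)² = 3² = 9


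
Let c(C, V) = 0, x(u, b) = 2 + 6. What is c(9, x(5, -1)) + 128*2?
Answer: 256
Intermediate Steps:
x(u, b) = 8
c(9, x(5, -1)) + 128*2 = 0 + 128*2 = 0 + 256 = 256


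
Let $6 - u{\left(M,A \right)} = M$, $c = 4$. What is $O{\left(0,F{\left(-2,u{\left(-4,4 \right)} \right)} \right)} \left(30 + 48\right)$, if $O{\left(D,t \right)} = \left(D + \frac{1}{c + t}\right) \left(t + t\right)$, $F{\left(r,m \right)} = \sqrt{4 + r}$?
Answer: $- \frac{156}{7} + \frac{312 \sqrt{2}}{7} \approx 40.748$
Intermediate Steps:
$u{\left(M,A \right)} = 6 - M$
$O{\left(D,t \right)} = 2 t \left(D + \frac{1}{4 + t}\right)$ ($O{\left(D,t \right)} = \left(D + \frac{1}{4 + t}\right) \left(t + t\right) = \left(D + \frac{1}{4 + t}\right) 2 t = 2 t \left(D + \frac{1}{4 + t}\right)$)
$O{\left(0,F{\left(-2,u{\left(-4,4 \right)} \right)} \right)} \left(30 + 48\right) = \frac{2 \sqrt{4 - 2} \left(1 + 4 \cdot 0 + 0 \sqrt{4 - 2}\right)}{4 + \sqrt{4 - 2}} \left(30 + 48\right) = \frac{2 \sqrt{2} \left(1 + 0 + 0 \sqrt{2}\right)}{4 + \sqrt{2}} \cdot 78 = \frac{2 \sqrt{2} \left(1 + 0 + 0\right)}{4 + \sqrt{2}} \cdot 78 = 2 \sqrt{2} \frac{1}{4 + \sqrt{2}} \cdot 1 \cdot 78 = \frac{2 \sqrt{2}}{4 + \sqrt{2}} \cdot 78 = \frac{156 \sqrt{2}}{4 + \sqrt{2}}$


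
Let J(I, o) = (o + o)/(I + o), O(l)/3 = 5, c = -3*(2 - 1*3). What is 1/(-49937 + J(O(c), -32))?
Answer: -17/848865 ≈ -2.0027e-5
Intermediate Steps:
c = 3 (c = -3*(2 - 3) = -3*(-1) = 3)
O(l) = 15 (O(l) = 3*5 = 15)
J(I, o) = 2*o/(I + o) (J(I, o) = (2*o)/(I + o) = 2*o/(I + o))
1/(-49937 + J(O(c), -32)) = 1/(-49937 + 2*(-32)/(15 - 32)) = 1/(-49937 + 2*(-32)/(-17)) = 1/(-49937 + 2*(-32)*(-1/17)) = 1/(-49937 + 64/17) = 1/(-848865/17) = -17/848865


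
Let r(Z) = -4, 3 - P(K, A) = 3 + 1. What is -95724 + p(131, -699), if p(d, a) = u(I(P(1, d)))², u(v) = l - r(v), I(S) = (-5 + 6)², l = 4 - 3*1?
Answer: -95699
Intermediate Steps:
l = 1 (l = 4 - 3 = 1)
P(K, A) = -1 (P(K, A) = 3 - (3 + 1) = 3 - 1*4 = 3 - 4 = -1)
I(S) = 1 (I(S) = 1² = 1)
u(v) = 5 (u(v) = 1 - 1*(-4) = 1 + 4 = 5)
p(d, a) = 25 (p(d, a) = 5² = 25)
-95724 + p(131, -699) = -95724 + 25 = -95699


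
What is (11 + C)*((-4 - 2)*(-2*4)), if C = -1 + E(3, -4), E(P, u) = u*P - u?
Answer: 96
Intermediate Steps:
E(P, u) = -u + P*u (E(P, u) = P*u - u = -u + P*u)
C = -9 (C = -1 - 4*(-1 + 3) = -1 - 4*2 = -1 - 8 = -9)
(11 + C)*((-4 - 2)*(-2*4)) = (11 - 9)*((-4 - 2)*(-2*4)) = 2*(-6*(-8)) = 2*48 = 96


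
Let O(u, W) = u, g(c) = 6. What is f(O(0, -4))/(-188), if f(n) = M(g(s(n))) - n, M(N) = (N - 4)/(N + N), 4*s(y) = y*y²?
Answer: -1/1128 ≈ -0.00088653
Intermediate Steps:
s(y) = y³/4 (s(y) = (y*y²)/4 = y³/4)
M(N) = (-4 + N)/(2*N) (M(N) = (-4 + N)/((2*N)) = (-4 + N)*(1/(2*N)) = (-4 + N)/(2*N))
f(n) = ⅙ - n (f(n) = (½)*(-4 + 6)/6 - n = (½)*(⅙)*2 - n = ⅙ - n)
f(O(0, -4))/(-188) = (⅙ - 1*0)/(-188) = (⅙ + 0)*(-1/188) = (⅙)*(-1/188) = -1/1128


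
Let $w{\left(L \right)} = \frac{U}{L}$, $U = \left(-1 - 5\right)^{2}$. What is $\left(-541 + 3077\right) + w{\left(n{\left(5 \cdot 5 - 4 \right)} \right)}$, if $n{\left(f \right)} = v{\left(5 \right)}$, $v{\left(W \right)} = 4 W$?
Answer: $\frac{12689}{5} \approx 2537.8$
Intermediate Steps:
$n{\left(f \right)} = 20$ ($n{\left(f \right)} = 4 \cdot 5 = 20$)
$U = 36$ ($U = \left(-6\right)^{2} = 36$)
$w{\left(L \right)} = \frac{36}{L}$
$\left(-541 + 3077\right) + w{\left(n{\left(5 \cdot 5 - 4 \right)} \right)} = \left(-541 + 3077\right) + \frac{36}{20} = 2536 + 36 \cdot \frac{1}{20} = 2536 + \frac{9}{5} = \frac{12689}{5}$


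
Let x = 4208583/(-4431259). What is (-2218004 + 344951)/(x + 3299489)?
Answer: -8299982963727/14620886118068 ≈ -0.56768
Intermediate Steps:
x = -4208583/4431259 (x = 4208583*(-1/4431259) = -4208583/4431259 ≈ -0.94975)
(-2218004 + 344951)/(x + 3299489) = (-2218004 + 344951)/(-4208583/4431259 + 3299489) = -1873053/14620886118068/4431259 = -1873053*4431259/14620886118068 = -8299982963727/14620886118068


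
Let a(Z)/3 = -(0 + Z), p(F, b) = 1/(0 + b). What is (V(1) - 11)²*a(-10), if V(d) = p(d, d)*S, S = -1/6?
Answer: 22445/6 ≈ 3740.8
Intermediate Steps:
p(F, b) = 1/b
S = -⅙ (S = -1*⅙ = -⅙ ≈ -0.16667)
V(d) = -1/(6*d) (V(d) = -⅙/d = -1/(6*d))
a(Z) = -3*Z (a(Z) = 3*(-(0 + Z)) = 3*(-Z) = -3*Z)
(V(1) - 11)²*a(-10) = (-⅙/1 - 11)²*(-3*(-10)) = (-⅙*1 - 11)²*30 = (-⅙ - 11)²*30 = (-67/6)²*30 = (4489/36)*30 = 22445/6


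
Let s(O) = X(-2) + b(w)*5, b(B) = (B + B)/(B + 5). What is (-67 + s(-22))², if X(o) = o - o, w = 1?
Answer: 38416/9 ≈ 4268.4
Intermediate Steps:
X(o) = 0
b(B) = 2*B/(5 + B) (b(B) = (2*B)/(5 + B) = 2*B/(5 + B))
s(O) = 5/3 (s(O) = 0 + (2*1/(5 + 1))*5 = 0 + (2*1/6)*5 = 0 + (2*1*(⅙))*5 = 0 + (⅓)*5 = 0 + 5/3 = 5/3)
(-67 + s(-22))² = (-67 + 5/3)² = (-196/3)² = 38416/9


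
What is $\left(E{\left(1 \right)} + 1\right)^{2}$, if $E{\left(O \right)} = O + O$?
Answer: $9$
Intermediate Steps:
$E{\left(O \right)} = 2 O$
$\left(E{\left(1 \right)} + 1\right)^{2} = \left(2 \cdot 1 + 1\right)^{2} = \left(2 + 1\right)^{2} = 3^{2} = 9$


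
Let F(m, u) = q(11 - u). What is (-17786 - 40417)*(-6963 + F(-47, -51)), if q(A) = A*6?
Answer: 383615973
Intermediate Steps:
q(A) = 6*A
F(m, u) = 66 - 6*u (F(m, u) = 6*(11 - u) = 66 - 6*u)
(-17786 - 40417)*(-6963 + F(-47, -51)) = (-17786 - 40417)*(-6963 + (66 - 6*(-51))) = -58203*(-6963 + (66 + 306)) = -58203*(-6963 + 372) = -58203*(-6591) = 383615973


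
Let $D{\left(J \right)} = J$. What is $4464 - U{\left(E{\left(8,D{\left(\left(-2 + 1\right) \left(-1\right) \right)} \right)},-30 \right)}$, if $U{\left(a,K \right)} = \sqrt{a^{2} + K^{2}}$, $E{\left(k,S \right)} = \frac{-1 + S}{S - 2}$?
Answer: $4434$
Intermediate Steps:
$E{\left(k,S \right)} = \frac{-1 + S}{-2 + S}$
$U{\left(a,K \right)} = \sqrt{K^{2} + a^{2}}$
$4464 - U{\left(E{\left(8,D{\left(\left(-2 + 1\right) \left(-1\right) \right)} \right)},-30 \right)} = 4464 - \sqrt{\left(-30\right)^{2} + \left(\frac{-1 + \left(-2 + 1\right) \left(-1\right)}{-2 + \left(-2 + 1\right) \left(-1\right)}\right)^{2}} = 4464 - \sqrt{900 + \left(\frac{-1 - -1}{-2 - -1}\right)^{2}} = 4464 - \sqrt{900 + \left(\frac{-1 + 1}{-2 + 1}\right)^{2}} = 4464 - \sqrt{900 + \left(\frac{1}{-1} \cdot 0\right)^{2}} = 4464 - \sqrt{900 + \left(\left(-1\right) 0\right)^{2}} = 4464 - \sqrt{900 + 0^{2}} = 4464 - \sqrt{900 + 0} = 4464 - \sqrt{900} = 4464 - 30 = 4434$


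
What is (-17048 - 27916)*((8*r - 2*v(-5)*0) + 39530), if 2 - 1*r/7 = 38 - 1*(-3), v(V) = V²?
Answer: -1679225544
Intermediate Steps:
r = -273 (r = 14 - 7*(38 - 1*(-3)) = 14 - 7*(38 + 3) = 14 - 7*41 = 14 - 287 = -273)
(-17048 - 27916)*((8*r - 2*v(-5)*0) + 39530) = (-17048 - 27916)*((8*(-273) - 2*(-5)²*0) + 39530) = -44964*((-2184 - 2*25*0) + 39530) = -44964*((-2184 - 50*0) + 39530) = -44964*((-2184 + 0) + 39530) = -44964*(-2184 + 39530) = -44964*37346 = -1679225544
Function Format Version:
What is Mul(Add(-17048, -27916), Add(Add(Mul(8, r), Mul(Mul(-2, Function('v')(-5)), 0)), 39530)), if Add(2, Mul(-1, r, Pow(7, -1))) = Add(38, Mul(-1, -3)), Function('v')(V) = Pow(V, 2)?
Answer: -1679225544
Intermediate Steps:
r = -273 (r = Add(14, Mul(-7, Add(38, Mul(-1, -3)))) = Add(14, Mul(-7, Add(38, 3))) = Add(14, Mul(-7, 41)) = Add(14, -287) = -273)
Mul(Add(-17048, -27916), Add(Add(Mul(8, r), Mul(Mul(-2, Function('v')(-5)), 0)), 39530)) = Mul(Add(-17048, -27916), Add(Add(Mul(8, -273), Mul(Mul(-2, Pow(-5, 2)), 0)), 39530)) = Mul(-44964, Add(Add(-2184, Mul(Mul(-2, 25), 0)), 39530)) = Mul(-44964, Add(Add(-2184, Mul(-50, 0)), 39530)) = Mul(-44964, Add(Add(-2184, 0), 39530)) = Mul(-44964, Add(-2184, 39530)) = Mul(-44964, 37346) = -1679225544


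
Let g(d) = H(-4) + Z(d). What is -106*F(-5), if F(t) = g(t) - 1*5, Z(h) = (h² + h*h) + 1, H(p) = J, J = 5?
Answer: -5406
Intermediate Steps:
H(p) = 5
Z(h) = 1 + 2*h² (Z(h) = (h² + h²) + 1 = 2*h² + 1 = 1 + 2*h²)
g(d) = 6 + 2*d² (g(d) = 5 + (1 + 2*d²) = 6 + 2*d²)
F(t) = 1 + 2*t² (F(t) = (6 + 2*t²) - 1*5 = (6 + 2*t²) - 5 = 1 + 2*t²)
-106*F(-5) = -106*(1 + 2*(-5)²) = -106*(1 + 2*25) = -106*(1 + 50) = -106*51 = -5406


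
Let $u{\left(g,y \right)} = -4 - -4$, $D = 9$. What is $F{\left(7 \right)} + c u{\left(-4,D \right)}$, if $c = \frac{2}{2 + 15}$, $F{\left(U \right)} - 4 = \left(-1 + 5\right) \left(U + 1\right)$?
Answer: $36$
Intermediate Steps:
$u{\left(g,y \right)} = 0$ ($u{\left(g,y \right)} = -4 + 4 = 0$)
$F{\left(U \right)} = 8 + 4 U$ ($F{\left(U \right)} = 4 + \left(-1 + 5\right) \left(U + 1\right) = 4 + 4 \left(1 + U\right) = 4 + \left(4 + 4 U\right) = 8 + 4 U$)
$c = \frac{2}{17} \approx 0.11765$
$F{\left(7 \right)} + c u{\left(-4,D \right)} = \left(8 + 4 \cdot 7\right) + \frac{2}{17} \cdot 0 = \left(8 + 28\right) + 0 = 36 + 0 = 36$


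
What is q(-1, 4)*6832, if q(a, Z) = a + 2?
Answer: 6832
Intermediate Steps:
q(a, Z) = 2 + a
q(-1, 4)*6832 = (2 - 1)*6832 = 1*6832 = 6832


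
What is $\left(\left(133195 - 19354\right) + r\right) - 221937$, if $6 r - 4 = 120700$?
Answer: $- \frac{263936}{3} \approx -87979.0$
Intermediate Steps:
$r = \frac{60352}{3}$ ($r = \frac{2}{3} + \frac{1}{6} \cdot 120700 = \frac{2}{3} + \frac{60350}{3} = \frac{60352}{3} \approx 20117.0$)
$\left(\left(133195 - 19354\right) + r\right) - 221937 = \left(\left(133195 - 19354\right) + \frac{60352}{3}\right) - 221937 = \left(113841 + \frac{60352}{3}\right) - 221937 = \frac{401875}{3} - 221937 = - \frac{263936}{3}$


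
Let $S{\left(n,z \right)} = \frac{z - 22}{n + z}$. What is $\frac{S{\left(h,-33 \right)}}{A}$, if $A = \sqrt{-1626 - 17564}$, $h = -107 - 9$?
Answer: $- \frac{11 i \sqrt{19190}}{571862} \approx - 0.0026646 i$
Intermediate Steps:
$h = -116$
$S{\left(n,z \right)} = \frac{-22 + z}{n + z}$
$A = i \sqrt{19190}$ ($A = \sqrt{-19190} = i \sqrt{19190} \approx 138.53 i$)
$\frac{S{\left(h,-33 \right)}}{A} = \frac{\frac{1}{-116 - 33} \left(-22 - 33\right)}{i \sqrt{19190}} = \frac{1}{-149} \left(-55\right) \left(- \frac{i \sqrt{19190}}{19190}\right) = \left(- \frac{1}{149}\right) \left(-55\right) \left(- \frac{i \sqrt{19190}}{19190}\right) = \frac{55 \left(- \frac{i \sqrt{19190}}{19190}\right)}{149} = - \frac{11 i \sqrt{19190}}{571862}$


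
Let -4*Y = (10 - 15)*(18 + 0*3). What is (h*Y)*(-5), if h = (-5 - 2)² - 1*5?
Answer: -4950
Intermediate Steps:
h = 44 (h = (-7)² - 5 = 49 - 5 = 44)
Y = 45/2 (Y = -(10 - 15)*(18 + 0*3)/4 = -(-5)*(18 + 0)/4 = -(-5)*18/4 = -¼*(-90) = 45/2 ≈ 22.500)
(h*Y)*(-5) = (44*(45/2))*(-5) = 990*(-5) = -4950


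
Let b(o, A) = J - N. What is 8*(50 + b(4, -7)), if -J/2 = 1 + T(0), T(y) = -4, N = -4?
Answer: 480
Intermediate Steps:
J = 6 (J = -2*(1 - 4) = -2*(-3) = 6)
b(o, A) = 10 (b(o, A) = 6 - 1*(-4) = 6 + 4 = 10)
8*(50 + b(4, -7)) = 8*(50 + 10) = 8*60 = 480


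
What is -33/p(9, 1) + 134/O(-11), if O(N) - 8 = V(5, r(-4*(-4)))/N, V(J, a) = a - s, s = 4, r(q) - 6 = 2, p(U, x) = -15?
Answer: 4147/210 ≈ 19.748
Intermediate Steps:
r(q) = 8 (r(q) = 6 + 2 = 8)
V(J, a) = -4 + a (V(J, a) = a - 1*4 = a - 4 = -4 + a)
O(N) = 8 + 4/N (O(N) = 8 + (-4 + 8)/N = 8 + 4/N)
-33/p(9, 1) + 134/O(-11) = -33/(-15) + 134/(8 + 4/(-11)) = -33*(-1/15) + 134/(8 + 4*(-1/11)) = 11/5 + 134/(8 - 4/11) = 11/5 + 134/(84/11) = 11/5 + 134*(11/84) = 11/5 + 737/42 = 4147/210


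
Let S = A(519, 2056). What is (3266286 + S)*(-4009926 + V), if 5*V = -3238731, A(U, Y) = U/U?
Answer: -76066470785607/5 ≈ -1.5213e+13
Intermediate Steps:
A(U, Y) = 1
S = 1
V = -3238731/5 (V = (⅕)*(-3238731) = -3238731/5 ≈ -6.4775e+5)
(3266286 + S)*(-4009926 + V) = (3266286 + 1)*(-4009926 - 3238731/5) = 3266287*(-23288361/5) = -76066470785607/5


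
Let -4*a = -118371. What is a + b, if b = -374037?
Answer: -1377777/4 ≈ -3.4444e+5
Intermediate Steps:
a = 118371/4 (a = -¼*(-118371) = 118371/4 ≈ 29593.)
a + b = 118371/4 - 374037 = -1377777/4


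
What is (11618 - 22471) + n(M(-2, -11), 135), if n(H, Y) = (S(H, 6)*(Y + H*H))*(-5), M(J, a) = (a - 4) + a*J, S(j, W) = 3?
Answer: -13613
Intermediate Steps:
M(J, a) = -4 + a + J*a (M(J, a) = (-4 + a) + J*a = -4 + a + J*a)
n(H, Y) = -15*Y - 15*H**2 (n(H, Y) = (3*(Y + H*H))*(-5) = (3*(Y + H**2))*(-5) = (3*Y + 3*H**2)*(-5) = -15*Y - 15*H**2)
(11618 - 22471) + n(M(-2, -11), 135) = (11618 - 22471) + (-15*135 - 15*(-4 - 11 - 2*(-11))**2) = -10853 + (-2025 - 15*(-4 - 11 + 22)**2) = -10853 + (-2025 - 15*7**2) = -10853 + (-2025 - 15*49) = -10853 + (-2025 - 735) = -10853 - 2760 = -13613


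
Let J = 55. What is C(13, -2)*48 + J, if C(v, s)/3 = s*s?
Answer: 631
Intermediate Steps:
C(v, s) = 3*s² (C(v, s) = 3*(s*s) = 3*s²)
C(13, -2)*48 + J = (3*(-2)²)*48 + 55 = (3*4)*48 + 55 = 12*48 + 55 = 576 + 55 = 631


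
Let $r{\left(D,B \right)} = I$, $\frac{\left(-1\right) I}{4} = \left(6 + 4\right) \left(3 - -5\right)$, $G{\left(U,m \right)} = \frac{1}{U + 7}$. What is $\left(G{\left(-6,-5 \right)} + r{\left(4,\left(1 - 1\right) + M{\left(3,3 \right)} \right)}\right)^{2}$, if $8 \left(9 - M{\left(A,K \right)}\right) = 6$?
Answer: $101761$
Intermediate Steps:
$M{\left(A,K \right)} = \frac{33}{4}$ ($M{\left(A,K \right)} = 9 - \frac{3}{4} = \frac{33}{4}$)
$G{\left(U,m \right)} = \frac{1}{7 + U}$
$I = -320$ ($I = - 4 \left(6 + 4\right) \left(3 - -5\right) = - 4 \cdot 10 \left(3 + 5\right) = - 4 \cdot 10 \cdot 8 = \left(-4\right) 80 = -320$)
$r{\left(D,B \right)} = -320$
$\left(G{\left(-6,-5 \right)} + r{\left(4,\left(1 - 1\right) + M{\left(3,3 \right)} \right)}\right)^{2} = \left(\frac{1}{7 - 6} - 320\right)^{2} = \left(1^{-1} - 320\right)^{2} = \left(1 - 320\right)^{2} = \left(-319\right)^{2} = 101761$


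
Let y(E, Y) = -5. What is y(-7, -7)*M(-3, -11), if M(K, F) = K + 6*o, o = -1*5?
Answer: 165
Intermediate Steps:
o = -5
M(K, F) = -30 + K (M(K, F) = K + 6*(-5) = K - 30 = -30 + K)
y(-7, -7)*M(-3, -11) = -5*(-30 - 3) = -5*(-33) = 165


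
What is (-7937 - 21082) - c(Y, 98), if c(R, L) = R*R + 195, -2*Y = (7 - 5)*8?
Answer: -29278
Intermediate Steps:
Y = -8 (Y = -(7 - 5)*8/2 = -8 ≈ -8.0000)
c(R, L) = 195 + R² (c(R, L) = R² + 195 = 195 + R²)
(-7937 - 21082) - c(Y, 98) = (-7937 - 21082) - (195 + (-8)²) = -29019 - (195 + 64) = -29019 - 1*259 = -29019 - 259 = -29278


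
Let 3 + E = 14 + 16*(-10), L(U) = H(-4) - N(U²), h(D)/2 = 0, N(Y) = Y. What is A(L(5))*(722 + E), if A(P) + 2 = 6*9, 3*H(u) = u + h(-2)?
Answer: 29796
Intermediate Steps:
h(D) = 0 (h(D) = 2*0 = 0)
H(u) = u/3 (H(u) = (u + 0)/3 = u/3)
L(U) = -4/3 - U² (L(U) = (⅓)*(-4) - U² = -4/3 - U²)
A(P) = 52 (A(P) = -2 + 6*9 = -2 + 54 = 52)
E = -149 (E = -3 + (14 + 16*(-10)) = -3 + (14 - 160) = -3 - 146 = -149)
A(L(5))*(722 + E) = 52*(722 - 149) = 52*573 = 29796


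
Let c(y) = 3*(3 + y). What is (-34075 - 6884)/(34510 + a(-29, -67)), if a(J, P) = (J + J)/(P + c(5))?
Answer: -1761237/1483988 ≈ -1.1868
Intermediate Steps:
c(y) = 9 + 3*y
a(J, P) = 2*J/(24 + P) (a(J, P) = (J + J)/(P + (9 + 3*5)) = (2*J)/(P + (9 + 15)) = (2*J)/(P + 24) = (2*J)/(24 + P) = 2*J/(24 + P))
(-34075 - 6884)/(34510 + a(-29, -67)) = (-34075 - 6884)/(34510 + 2*(-29)/(24 - 67)) = -40959/(34510 + 2*(-29)/(-43)) = -40959/(34510 + 2*(-29)*(-1/43)) = -40959/(34510 + 58/43) = -40959/1483988/43 = -40959*43/1483988 = -1761237/1483988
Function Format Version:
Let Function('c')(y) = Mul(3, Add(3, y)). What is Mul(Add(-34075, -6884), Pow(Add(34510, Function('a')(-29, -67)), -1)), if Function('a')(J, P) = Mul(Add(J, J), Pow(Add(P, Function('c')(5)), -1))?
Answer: Rational(-1761237, 1483988) ≈ -1.1868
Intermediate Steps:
Function('c')(y) = Add(9, Mul(3, y))
Function('a')(J, P) = Mul(2, J, Pow(Add(24, P), -1)) (Function('a')(J, P) = Mul(Add(J, J), Pow(Add(P, Add(9, Mul(3, 5))), -1)) = Mul(Mul(2, J), Pow(Add(P, Add(9, 15)), -1)) = Mul(Mul(2, J), Pow(Add(P, 24), -1)) = Mul(Mul(2, J), Pow(Add(24, P), -1)) = Mul(2, J, Pow(Add(24, P), -1)))
Mul(Add(-34075, -6884), Pow(Add(34510, Function('a')(-29, -67)), -1)) = Mul(Add(-34075, -6884), Pow(Add(34510, Mul(2, -29, Pow(Add(24, -67), -1))), -1)) = Mul(-40959, Pow(Add(34510, Mul(2, -29, Pow(-43, -1))), -1)) = Mul(-40959, Pow(Add(34510, Mul(2, -29, Rational(-1, 43))), -1)) = Mul(-40959, Pow(Add(34510, Rational(58, 43)), -1)) = Mul(-40959, Pow(Rational(1483988, 43), -1)) = Mul(-40959, Rational(43, 1483988)) = Rational(-1761237, 1483988)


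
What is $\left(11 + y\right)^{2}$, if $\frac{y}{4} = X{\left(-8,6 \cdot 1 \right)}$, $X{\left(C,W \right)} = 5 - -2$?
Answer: $1521$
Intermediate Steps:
$X{\left(C,W \right)} = 7$ ($X{\left(C,W \right)} = 5 + 2 = 7$)
$y = 28$ ($y = 4 \cdot 7 = 28$)
$\left(11 + y\right)^{2} = \left(11 + 28\right)^{2} = 39^{2} = 1521$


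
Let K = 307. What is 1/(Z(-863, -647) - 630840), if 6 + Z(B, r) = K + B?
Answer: -1/631402 ≈ -1.5838e-6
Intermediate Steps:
Z(B, r) = 301 + B (Z(B, r) = -6 + (307 + B) = 301 + B)
1/(Z(-863, -647) - 630840) = 1/((301 - 863) - 630840) = 1/(-562 - 630840) = 1/(-631402) = -1/631402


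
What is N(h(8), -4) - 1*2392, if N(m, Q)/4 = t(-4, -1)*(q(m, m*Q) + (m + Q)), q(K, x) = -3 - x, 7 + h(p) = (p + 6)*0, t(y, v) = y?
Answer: -1720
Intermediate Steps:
h(p) = -7 (h(p) = -7 + (p + 6)*0 = -7 + (6 + p)*0 = -7 + 0 = -7)
N(m, Q) = 48 - 16*Q - 16*m + 16*Q*m (N(m, Q) = 4*(-4*((-3 - m*Q) + (m + Q))) = 4*(-4*((-3 - Q*m) + (Q + m))) = 4*(-4*(-3 + Q + m - Q*m)) = 4*(12 - 4*Q - 4*m + 4*Q*m) = 48 - 16*Q - 16*m + 16*Q*m)
N(h(8), -4) - 1*2392 = (48 - 16*(-4) - 16*(-7) + 16*(-4)*(-7)) - 1*2392 = (48 + 64 + 112 + 448) - 2392 = 672 - 2392 = -1720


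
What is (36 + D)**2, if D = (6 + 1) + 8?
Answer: 2601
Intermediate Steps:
D = 15 (D = 7 + 8 = 15)
(36 + D)**2 = (36 + 15)**2 = 51**2 = 2601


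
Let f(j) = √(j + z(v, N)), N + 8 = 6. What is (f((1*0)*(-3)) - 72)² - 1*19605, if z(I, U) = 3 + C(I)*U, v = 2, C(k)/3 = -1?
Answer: -14844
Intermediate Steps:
N = -2 (N = -8 + 6 = -2)
C(k) = -3 (C(k) = 3*(-1) = -3)
z(I, U) = 3 - 3*U
f(j) = √(9 + j) (f(j) = √(j + (3 - 3*(-2))) = √(j + (3 + 6)) = √(j + 9) = √(9 + j))
(f((1*0)*(-3)) - 72)² - 1*19605 = (√(9 + (1*0)*(-3)) - 72)² - 1*19605 = (√(9 + 0*(-3)) - 72)² - 19605 = (√(9 + 0) - 72)² - 19605 = (√9 - 72)² - 19605 = (3 - 72)² - 19605 = (-69)² - 19605 = 4761 - 19605 = -14844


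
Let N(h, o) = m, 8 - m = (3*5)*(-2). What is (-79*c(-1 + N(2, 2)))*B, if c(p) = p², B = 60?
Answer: -6489060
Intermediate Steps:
m = 38 (m = 8 - 3*5*(-2) = 8 - 15*(-2) = 8 - 1*(-30) = 8 + 30 = 38)
N(h, o) = 38
(-79*c(-1 + N(2, 2)))*B = -79*(-1 + 38)²*60 = -79*37²*60 = -79*1369*60 = -108151*60 = -6489060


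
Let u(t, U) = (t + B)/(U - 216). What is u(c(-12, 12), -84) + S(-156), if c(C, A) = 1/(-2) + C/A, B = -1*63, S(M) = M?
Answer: -31157/200 ≈ -155.78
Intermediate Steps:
B = -63
c(C, A) = -½ + C/A (c(C, A) = 1*(-½) + C/A = -½ + C/A)
u(t, U) = (-63 + t)/(-216 + U) (u(t, U) = (t - 63)/(U - 216) = (-63 + t)/(-216 + U))
u(c(-12, 12), -84) + S(-156) = (-63 + (-12 - ½*12)/12)/(-216 - 84) - 156 = (-63 + (-12 - 6)/12)/(-300) - 156 = -(-63 + (1/12)*(-18))/300 - 156 = -(-63 - 3/2)/300 - 156 = -1/300*(-129/2) - 156 = 43/200 - 156 = -31157/200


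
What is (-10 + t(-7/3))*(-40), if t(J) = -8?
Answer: 720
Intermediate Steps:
(-10 + t(-7/3))*(-40) = (-10 - 8)*(-40) = -18*(-40) = 720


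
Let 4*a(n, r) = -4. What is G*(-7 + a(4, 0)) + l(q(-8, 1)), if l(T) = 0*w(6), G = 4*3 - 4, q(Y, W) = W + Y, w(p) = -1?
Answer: -64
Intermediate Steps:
a(n, r) = -1 (a(n, r) = (¼)*(-4) = -1)
G = 8 (G = 12 - 4 = 8)
l(T) = 0 (l(T) = 0*(-1) = 0)
G*(-7 + a(4, 0)) + l(q(-8, 1)) = 8*(-7 - 1) + 0 = 8*(-8) + 0 = -64 + 0 = -64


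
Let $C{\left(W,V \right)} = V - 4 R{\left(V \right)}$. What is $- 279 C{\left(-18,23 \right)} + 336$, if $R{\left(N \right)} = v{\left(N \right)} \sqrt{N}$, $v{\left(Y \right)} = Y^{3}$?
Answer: $-6081 + 13578372 \sqrt{23} \approx 6.5113 \cdot 10^{7}$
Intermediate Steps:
$R{\left(N \right)} = N^{\frac{7}{2}}$ ($R{\left(N \right)} = N^{3} \sqrt{N} = N^{\frac{7}{2}}$)
$C{\left(W,V \right)} = V - 4 V^{\frac{7}{2}}$
$- 279 C{\left(-18,23 \right)} + 336 = - 279 \left(23 - 4 \cdot 23^{\frac{7}{2}}\right) + 336 = - 279 \left(23 - 4 \cdot 12167 \sqrt{23}\right) + 336 = - 279 \left(23 - 48668 \sqrt{23}\right) + 336 = \left(-6417 + 13578372 \sqrt{23}\right) + 336 = -6081 + 13578372 \sqrt{23}$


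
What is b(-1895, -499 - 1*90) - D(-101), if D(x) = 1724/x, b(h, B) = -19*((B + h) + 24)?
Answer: 4722464/101 ≈ 46757.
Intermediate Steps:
b(h, B) = -456 - 19*B - 19*h (b(h, B) = -19*(24 + B + h) = -456 - 19*B - 19*h)
b(-1895, -499 - 1*90) - D(-101) = (-456 - 19*(-499 - 1*90) - 19*(-1895)) - 1724/(-101) = (-456 - 19*(-499 - 90) + 36005) - 1724*(-1)/101 = (-456 - 19*(-589) + 36005) - 1*(-1724/101) = (-456 + 11191 + 36005) + 1724/101 = 46740 + 1724/101 = 4722464/101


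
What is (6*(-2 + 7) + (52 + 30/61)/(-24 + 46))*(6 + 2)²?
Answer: 1390784/671 ≈ 2072.7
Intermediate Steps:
(6*(-2 + 7) + (52 + 30/61)/(-24 + 46))*(6 + 2)² = (6*5 + (52 + 30*(1/61))/22)*8² = (30 + (52 + 30/61)*(1/22))*64 = (30 + (3202/61)*(1/22))*64 = (30 + 1601/671)*64 = (21731/671)*64 = 1390784/671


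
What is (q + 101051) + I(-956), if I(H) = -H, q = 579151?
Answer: 681158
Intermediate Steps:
(q + 101051) + I(-956) = (579151 + 101051) - 1*(-956) = 680202 + 956 = 681158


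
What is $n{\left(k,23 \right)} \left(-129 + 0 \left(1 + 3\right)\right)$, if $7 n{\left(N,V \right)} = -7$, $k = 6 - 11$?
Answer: $129$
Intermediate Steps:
$k = -5$
$n{\left(N,V \right)} = -1$ ($n{\left(N,V \right)} = \frac{1}{7} \left(-7\right) = -1$)
$n{\left(k,23 \right)} \left(-129 + 0 \left(1 + 3\right)\right) = - (-129 + 0 \left(1 + 3\right)) = - (-129 + 0 \cdot 4) = - (-129 + 0) = \left(-1\right) \left(-129\right) = 129$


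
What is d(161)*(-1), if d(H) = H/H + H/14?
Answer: -25/2 ≈ -12.500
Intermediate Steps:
d(H) = 1 + H/14 (d(H) = 1 + H*(1/14) = 1 + H/14)
d(161)*(-1) = (1 + (1/14)*161)*(-1) = (1 + 23/2)*(-1) = (25/2)*(-1) = -25/2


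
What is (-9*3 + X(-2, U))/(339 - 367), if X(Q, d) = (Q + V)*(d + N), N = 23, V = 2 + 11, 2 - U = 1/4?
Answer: -981/112 ≈ -8.7589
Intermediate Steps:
U = 7/4 (U = 2 - 1/4 = 7/4 ≈ 1.7500)
V = 13
X(Q, d) = (13 + Q)*(23 + d) (X(Q, d) = (Q + 13)*(d + 23) = (13 + Q)*(23 + d))
(-9*3 + X(-2, U))/(339 - 367) = (-9*3 + (299 + 13*(7/4) + 23*(-2) - 2*7/4))/(339 - 367) = (-27 + (299 + 91/4 - 46 - 7/2))/(-28) = (-27 + 1089/4)*(-1/28) = (981/4)*(-1/28) = -981/112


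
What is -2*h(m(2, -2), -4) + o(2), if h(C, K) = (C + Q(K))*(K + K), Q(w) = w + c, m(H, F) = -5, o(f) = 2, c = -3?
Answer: -190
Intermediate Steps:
Q(w) = -3 + w (Q(w) = w - 3 = -3 + w)
h(C, K) = 2*K*(-3 + C + K) (h(C, K) = (C + (-3 + K))*(K + K) = (-3 + C + K)*(2*K) = 2*K*(-3 + C + K))
-2*h(m(2, -2), -4) + o(2) = -4*(-4)*(-3 - 5 - 4) + 2 = -4*(-4)*(-12) + 2 = -2*96 + 2 = -192 + 2 = -190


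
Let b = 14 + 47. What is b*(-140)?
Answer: -8540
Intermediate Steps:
b = 61
b*(-140) = 61*(-140) = -8540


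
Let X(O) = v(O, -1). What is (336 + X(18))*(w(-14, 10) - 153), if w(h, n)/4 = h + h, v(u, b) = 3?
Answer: -89835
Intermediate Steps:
w(h, n) = 8*h (w(h, n) = 4*(h + h) = 4*(2*h) = 8*h)
X(O) = 3
(336 + X(18))*(w(-14, 10) - 153) = (336 + 3)*(8*(-14) - 153) = 339*(-112 - 153) = 339*(-265) = -89835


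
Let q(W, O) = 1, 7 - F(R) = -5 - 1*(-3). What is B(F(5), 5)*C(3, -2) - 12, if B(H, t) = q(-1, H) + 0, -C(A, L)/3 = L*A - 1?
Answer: 9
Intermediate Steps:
F(R) = 9 (F(R) = 7 - (-5 - 1*(-3)) = 7 - (-5 + 3) = 7 - 1*(-2) = 7 + 2 = 9)
C(A, L) = 3 - 3*A*L (C(A, L) = -3*(L*A - 1) = -3*(A*L - 1) = -3*(-1 + A*L) = 3 - 3*A*L)
B(H, t) = 1 (B(H, t) = 1 + 0 = 1)
B(F(5), 5)*C(3, -2) - 12 = 1*(3 - 3*3*(-2)) - 12 = 1*(3 + 18) - 12 = 1*21 - 12 = 21 - 12 = 9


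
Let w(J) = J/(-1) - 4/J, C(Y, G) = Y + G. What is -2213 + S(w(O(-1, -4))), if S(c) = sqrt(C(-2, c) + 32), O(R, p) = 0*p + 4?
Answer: -2208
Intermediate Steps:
C(Y, G) = G + Y
O(R, p) = 4 (O(R, p) = 0 + 4 = 4)
w(J) = -J - 4/J (w(J) = J*(-1) - 4/J = -J - 4/J)
S(c) = sqrt(30 + c) (S(c) = sqrt((c - 2) + 32) = sqrt((-2 + c) + 32) = sqrt(30 + c))
-2213 + S(w(O(-1, -4))) = -2213 + sqrt(30 + (-1*4 - 4/4)) = -2213 + sqrt(30 + (-4 - 4*1/4)) = -2213 + sqrt(30 + (-4 - 1)) = -2213 + sqrt(30 - 5) = -2213 + sqrt(25) = -2213 + 5 = -2208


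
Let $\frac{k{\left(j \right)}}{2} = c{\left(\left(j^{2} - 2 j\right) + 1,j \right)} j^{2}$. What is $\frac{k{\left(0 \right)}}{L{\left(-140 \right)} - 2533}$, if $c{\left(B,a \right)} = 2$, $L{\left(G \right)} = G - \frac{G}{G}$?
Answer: $0$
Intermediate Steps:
$L{\left(G \right)} = -1 + G$ ($L{\left(G \right)} = G - 1 = -1 + G$)
$k{\left(j \right)} = 4 j^{2}$ ($k{\left(j \right)} = 2 \cdot 2 j^{2} = 4 j^{2}$)
$\frac{k{\left(0 \right)}}{L{\left(-140 \right)} - 2533} = \frac{4 \cdot 0^{2}}{\left(-1 - 140\right) - 2533} = \frac{4 \cdot 0}{-141 - 2533} = \frac{1}{-2674} \cdot 0 = \left(- \frac{1}{2674}\right) 0 = 0$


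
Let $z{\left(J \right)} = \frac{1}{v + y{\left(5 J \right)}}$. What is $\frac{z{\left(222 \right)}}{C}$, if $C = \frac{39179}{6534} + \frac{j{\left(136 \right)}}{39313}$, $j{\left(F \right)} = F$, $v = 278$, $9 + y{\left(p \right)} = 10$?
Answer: $\frac{28541238}{47775112181} \approx 0.00059741$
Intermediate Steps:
$y{\left(p \right)} = 1$ ($y{\left(p \right)} = -9 + 10 = 1$)
$z{\left(J \right)} = \frac{1}{279}$ ($z{\left(J \right)} = \frac{1}{278 + 1} = \frac{1}{279}$)
$C = \frac{1541132651}{256871142}$ ($C = \frac{39179}{6534} + \frac{136}{39313} = \frac{1541132651}{256871142} \approx 5.9996$)
$\frac{z{\left(222 \right)}}{C} = \frac{1}{279 \cdot \frac{1541132651}{256871142}} = \frac{1}{279} \cdot \frac{256871142}{1541132651} = \frac{28541238}{47775112181}$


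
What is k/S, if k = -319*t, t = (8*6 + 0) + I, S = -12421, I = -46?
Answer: 638/12421 ≈ 0.051365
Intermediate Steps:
t = 2 (t = (8*6 + 0) - 46 = (48 + 0) - 46 = 48 - 46 = 2)
k = -638 (k = -319*2 = -638)
k/S = -638/(-12421) = -638*(-1/12421) = 638/12421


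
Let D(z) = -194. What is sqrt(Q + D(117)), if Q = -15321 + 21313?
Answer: sqrt(5798) ≈ 76.145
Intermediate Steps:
Q = 5992
sqrt(Q + D(117)) = sqrt(5992 - 194) = sqrt(5798)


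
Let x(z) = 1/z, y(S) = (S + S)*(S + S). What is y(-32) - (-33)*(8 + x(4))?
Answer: 17473/4 ≈ 4368.3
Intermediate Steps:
y(S) = 4*S² (y(S) = (2*S)*(2*S) = 4*S²)
y(-32) - (-33)*(8 + x(4)) = 4*(-32)² - (-33)*(8 + 1/4) = 4*1024 - (-33)*(8 + ¼) = 4096 - (-33)*33/4 = 4096 - 1*(-1089/4) = 4096 + 1089/4 = 17473/4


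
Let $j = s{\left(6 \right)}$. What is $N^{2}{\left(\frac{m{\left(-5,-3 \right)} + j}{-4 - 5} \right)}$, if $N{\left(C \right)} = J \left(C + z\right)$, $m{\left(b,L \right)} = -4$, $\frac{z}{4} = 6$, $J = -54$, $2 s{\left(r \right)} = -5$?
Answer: $1782225$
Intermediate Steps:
$s{\left(r \right)} = - \frac{5}{2}$ ($s{\left(r \right)} = \frac{1}{2} \left(-5\right) = - \frac{5}{2}$)
$j = - \frac{5}{2} \approx -2.5$
$z = 24$ ($z = 4 \cdot 6 = 24$)
$N{\left(C \right)} = -1296 - 54 C$ ($N{\left(C \right)} = - 54 \left(C + 24\right) = - 54 \left(24 + C\right) = -1296 - 54 C$)
$N^{2}{\left(\frac{m{\left(-5,-3 \right)} + j}{-4 - 5} \right)} = \left(-1296 - 54 \frac{-4 - \frac{5}{2}}{-4 - 5}\right)^{2} = \left(-1296 - 54 \left(- \frac{13}{2 \left(-9\right)}\right)\right)^{2} = \left(-1296 - 54 \left(\left(- \frac{13}{2}\right) \left(- \frac{1}{9}\right)\right)\right)^{2} = \left(-1296 - 39\right)^{2} = \left(-1335\right)^{2} = 1782225$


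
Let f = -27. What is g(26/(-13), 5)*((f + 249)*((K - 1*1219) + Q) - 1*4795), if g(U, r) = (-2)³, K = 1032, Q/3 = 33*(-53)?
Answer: 9689144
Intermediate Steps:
Q = -5247 (Q = 3*(33*(-53)) = 3*(-1749) = -5247)
g(U, r) = -8
g(26/(-13), 5)*((f + 249)*((K - 1*1219) + Q) - 1*4795) = -8*((-27 + 249)*((1032 - 1*1219) - 5247) - 1*4795) = -8*(222*((1032 - 1219) - 5247) - 4795) = -8*(222*(-187 - 5247) - 4795) = -8*(222*(-5434) - 4795) = -8*(-1206348 - 4795) = -8*(-1211143) = 9689144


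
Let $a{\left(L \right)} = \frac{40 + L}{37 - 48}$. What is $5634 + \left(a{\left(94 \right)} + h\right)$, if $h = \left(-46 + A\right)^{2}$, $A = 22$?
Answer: $\frac{68176}{11} \approx 6197.8$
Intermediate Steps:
$a{\left(L \right)} = - \frac{40}{11} - \frac{L}{11}$ ($a{\left(L \right)} = \frac{40 + L}{-11} = \left(40 + L\right) \left(- \frac{1}{11}\right) = - \frac{40}{11} - \frac{L}{11}$)
$h = 576$ ($h = \left(-46 + 22\right)^{2} = \left(-24\right)^{2} = 576$)
$5634 + \left(a{\left(94 \right)} + h\right) = 5634 + \left(\left(- \frac{40}{11} - \frac{94}{11}\right) + 576\right) = 5634 + \left(- \frac{134}{11} + 576\right) = 5634 + \frac{6202}{11} = \frac{68176}{11}$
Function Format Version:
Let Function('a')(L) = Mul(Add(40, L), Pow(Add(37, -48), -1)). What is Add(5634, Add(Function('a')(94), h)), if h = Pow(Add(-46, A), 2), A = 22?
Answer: Rational(68176, 11) ≈ 6197.8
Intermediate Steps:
Function('a')(L) = Add(Rational(-40, 11), Mul(Rational(-1, 11), L)) (Function('a')(L) = Mul(Add(40, L), Pow(-11, -1)) = Mul(Add(40, L), Rational(-1, 11)) = Add(Rational(-40, 11), Mul(Rational(-1, 11), L)))
h = 576 (h = Pow(Add(-46, 22), 2) = Pow(-24, 2) = 576)
Add(5634, Add(Function('a')(94), h)) = Add(5634, Add(Add(Rational(-40, 11), Mul(Rational(-1, 11), 94)), 576)) = Add(5634, Add(Add(Rational(-40, 11), Rational(-94, 11)), 576)) = Add(5634, Add(Rational(-134, 11), 576)) = Add(5634, Rational(6202, 11)) = Rational(68176, 11)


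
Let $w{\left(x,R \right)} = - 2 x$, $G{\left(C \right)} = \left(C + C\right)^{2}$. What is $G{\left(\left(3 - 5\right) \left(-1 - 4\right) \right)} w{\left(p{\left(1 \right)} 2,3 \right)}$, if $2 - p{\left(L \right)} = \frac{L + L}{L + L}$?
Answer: $-1600$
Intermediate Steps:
$p{\left(L \right)} = 1$ ($p{\left(L \right)} = 2 - \frac{L + L}{L + L} = 2 - \frac{2 L}{2 L} = 2 - 2 L \frac{1}{2 L} = 2 - 1 = 1$)
$G{\left(C \right)} = 4 C^{2}$ ($G{\left(C \right)} = \left(2 C\right)^{2} = 4 C^{2}$)
$G{\left(\left(3 - 5\right) \left(-1 - 4\right) \right)} w{\left(p{\left(1 \right)} 2,3 \right)} = 4 \left(\left(3 - 5\right) \left(-1 - 4\right)\right)^{2} \left(- 2 \cdot 1 \cdot 2\right) = 4 \left(\left(-2\right) \left(-5\right)\right)^{2} \left(\left(-2\right) 2\right) = 4 \cdot 10^{2} \left(-4\right) = 4 \cdot 100 \left(-4\right) = 400 \left(-4\right) = -1600$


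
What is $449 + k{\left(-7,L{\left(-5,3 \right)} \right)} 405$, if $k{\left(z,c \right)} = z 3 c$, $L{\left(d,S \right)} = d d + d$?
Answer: $-169651$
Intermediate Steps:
$L{\left(d,S \right)} = d + d^{2}$ ($L{\left(d,S \right)} = d^{2} + d = d + d^{2}$)
$k{\left(z,c \right)} = 3 c z$ ($k{\left(z,c \right)} = 3 z c = 3 c z$)
$449 + k{\left(-7,L{\left(-5,3 \right)} \right)} 405 = 449 + 3 \left(- 5 \left(1 - 5\right)\right) \left(-7\right) 405 = 449 + 3 \left(\left(-5\right) \left(-4\right)\right) \left(-7\right) 405 = 449 + 3 \cdot 20 \left(-7\right) 405 = 449 - 170100 = -169651$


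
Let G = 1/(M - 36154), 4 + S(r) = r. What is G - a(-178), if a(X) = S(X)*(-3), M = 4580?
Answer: -17239405/31574 ≈ -546.00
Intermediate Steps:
S(r) = -4 + r
a(X) = 12 - 3*X (a(X) = (-4 + X)*(-3) = 12 - 3*X)
G = -1/31574 (G = 1/(4580 - 36154) = 1/(-31574) = -1/31574 ≈ -3.1672e-5)
G - a(-178) = -1/31574 - (12 - 3*(-178)) = -1/31574 - (12 + 534) = -1/31574 - 1*546 = -1/31574 - 546 = -17239405/31574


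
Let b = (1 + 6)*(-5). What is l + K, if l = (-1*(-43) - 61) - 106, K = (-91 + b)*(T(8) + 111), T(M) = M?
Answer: -15118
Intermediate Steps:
b = -35 (b = 7*(-5) = -35)
K = -14994 (K = (-91 - 35)*(8 + 111) = -126*119 = -14994)
l = -124 (l = (43 - 61) - 106 = -18 - 106 = -124)
l + K = -124 - 14994 = -15118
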